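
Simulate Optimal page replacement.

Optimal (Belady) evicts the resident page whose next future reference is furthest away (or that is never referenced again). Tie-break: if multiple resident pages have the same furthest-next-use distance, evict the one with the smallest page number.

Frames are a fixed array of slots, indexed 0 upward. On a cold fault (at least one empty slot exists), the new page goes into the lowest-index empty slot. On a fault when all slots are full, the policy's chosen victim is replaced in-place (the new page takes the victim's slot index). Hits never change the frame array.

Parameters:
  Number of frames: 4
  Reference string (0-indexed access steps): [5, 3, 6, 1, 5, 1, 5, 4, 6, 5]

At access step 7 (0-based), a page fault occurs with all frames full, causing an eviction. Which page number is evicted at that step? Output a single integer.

Step 0: ref 5 -> FAULT, frames=[5,-,-,-]
Step 1: ref 3 -> FAULT, frames=[5,3,-,-]
Step 2: ref 6 -> FAULT, frames=[5,3,6,-]
Step 3: ref 1 -> FAULT, frames=[5,3,6,1]
Step 4: ref 5 -> HIT, frames=[5,3,6,1]
Step 5: ref 1 -> HIT, frames=[5,3,6,1]
Step 6: ref 5 -> HIT, frames=[5,3,6,1]
Step 7: ref 4 -> FAULT, evict 1, frames=[5,3,6,4]
At step 7: evicted page 1

Answer: 1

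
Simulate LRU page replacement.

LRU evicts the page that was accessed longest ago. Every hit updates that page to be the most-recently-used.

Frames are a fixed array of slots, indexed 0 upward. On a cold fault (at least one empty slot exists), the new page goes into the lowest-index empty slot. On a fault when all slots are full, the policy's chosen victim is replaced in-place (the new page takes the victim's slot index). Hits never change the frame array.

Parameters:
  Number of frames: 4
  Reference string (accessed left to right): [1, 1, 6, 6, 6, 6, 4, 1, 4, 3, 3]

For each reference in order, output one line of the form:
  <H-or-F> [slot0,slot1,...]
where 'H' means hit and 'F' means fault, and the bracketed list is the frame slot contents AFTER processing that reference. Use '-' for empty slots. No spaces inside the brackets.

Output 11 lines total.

F [1,-,-,-]
H [1,-,-,-]
F [1,6,-,-]
H [1,6,-,-]
H [1,6,-,-]
H [1,6,-,-]
F [1,6,4,-]
H [1,6,4,-]
H [1,6,4,-]
F [1,6,4,3]
H [1,6,4,3]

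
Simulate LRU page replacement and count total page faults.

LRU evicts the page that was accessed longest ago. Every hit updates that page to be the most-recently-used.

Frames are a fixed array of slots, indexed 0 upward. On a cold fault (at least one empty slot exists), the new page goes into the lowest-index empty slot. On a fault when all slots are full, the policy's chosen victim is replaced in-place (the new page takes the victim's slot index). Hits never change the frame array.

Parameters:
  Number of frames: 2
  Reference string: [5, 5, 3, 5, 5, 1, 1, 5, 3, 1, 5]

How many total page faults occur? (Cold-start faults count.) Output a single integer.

Step 0: ref 5 → FAULT, frames=[5,-]
Step 1: ref 5 → HIT, frames=[5,-]
Step 2: ref 3 → FAULT, frames=[5,3]
Step 3: ref 5 → HIT, frames=[5,3]
Step 4: ref 5 → HIT, frames=[5,3]
Step 5: ref 1 → FAULT (evict 3), frames=[5,1]
Step 6: ref 1 → HIT, frames=[5,1]
Step 7: ref 5 → HIT, frames=[5,1]
Step 8: ref 3 → FAULT (evict 1), frames=[5,3]
Step 9: ref 1 → FAULT (evict 5), frames=[1,3]
Step 10: ref 5 → FAULT (evict 3), frames=[1,5]
Total faults: 6

Answer: 6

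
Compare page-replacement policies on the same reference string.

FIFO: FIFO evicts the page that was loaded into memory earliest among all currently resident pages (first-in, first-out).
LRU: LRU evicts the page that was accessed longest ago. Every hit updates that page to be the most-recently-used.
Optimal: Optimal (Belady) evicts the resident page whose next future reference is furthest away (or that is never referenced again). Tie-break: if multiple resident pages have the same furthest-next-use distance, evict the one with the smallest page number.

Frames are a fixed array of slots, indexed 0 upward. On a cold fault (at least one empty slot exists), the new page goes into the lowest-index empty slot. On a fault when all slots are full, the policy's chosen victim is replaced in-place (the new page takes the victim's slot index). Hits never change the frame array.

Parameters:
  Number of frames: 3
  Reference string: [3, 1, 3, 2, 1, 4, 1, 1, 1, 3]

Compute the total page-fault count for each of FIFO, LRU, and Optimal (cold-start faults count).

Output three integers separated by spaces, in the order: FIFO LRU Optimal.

Answer: 5 5 4

Derivation:
--- FIFO ---
  step 0: ref 3 -> FAULT, frames=[3,-,-] (faults so far: 1)
  step 1: ref 1 -> FAULT, frames=[3,1,-] (faults so far: 2)
  step 2: ref 3 -> HIT, frames=[3,1,-] (faults so far: 2)
  step 3: ref 2 -> FAULT, frames=[3,1,2] (faults so far: 3)
  step 4: ref 1 -> HIT, frames=[3,1,2] (faults so far: 3)
  step 5: ref 4 -> FAULT, evict 3, frames=[4,1,2] (faults so far: 4)
  step 6: ref 1 -> HIT, frames=[4,1,2] (faults so far: 4)
  step 7: ref 1 -> HIT, frames=[4,1,2] (faults so far: 4)
  step 8: ref 1 -> HIT, frames=[4,1,2] (faults so far: 4)
  step 9: ref 3 -> FAULT, evict 1, frames=[4,3,2] (faults so far: 5)
  FIFO total faults: 5
--- LRU ---
  step 0: ref 3 -> FAULT, frames=[3,-,-] (faults so far: 1)
  step 1: ref 1 -> FAULT, frames=[3,1,-] (faults so far: 2)
  step 2: ref 3 -> HIT, frames=[3,1,-] (faults so far: 2)
  step 3: ref 2 -> FAULT, frames=[3,1,2] (faults so far: 3)
  step 4: ref 1 -> HIT, frames=[3,1,2] (faults so far: 3)
  step 5: ref 4 -> FAULT, evict 3, frames=[4,1,2] (faults so far: 4)
  step 6: ref 1 -> HIT, frames=[4,1,2] (faults so far: 4)
  step 7: ref 1 -> HIT, frames=[4,1,2] (faults so far: 4)
  step 8: ref 1 -> HIT, frames=[4,1,2] (faults so far: 4)
  step 9: ref 3 -> FAULT, evict 2, frames=[4,1,3] (faults so far: 5)
  LRU total faults: 5
--- Optimal ---
  step 0: ref 3 -> FAULT, frames=[3,-,-] (faults so far: 1)
  step 1: ref 1 -> FAULT, frames=[3,1,-] (faults so far: 2)
  step 2: ref 3 -> HIT, frames=[3,1,-] (faults so far: 2)
  step 3: ref 2 -> FAULT, frames=[3,1,2] (faults so far: 3)
  step 4: ref 1 -> HIT, frames=[3,1,2] (faults so far: 3)
  step 5: ref 4 -> FAULT, evict 2, frames=[3,1,4] (faults so far: 4)
  step 6: ref 1 -> HIT, frames=[3,1,4] (faults so far: 4)
  step 7: ref 1 -> HIT, frames=[3,1,4] (faults so far: 4)
  step 8: ref 1 -> HIT, frames=[3,1,4] (faults so far: 4)
  step 9: ref 3 -> HIT, frames=[3,1,4] (faults so far: 4)
  Optimal total faults: 4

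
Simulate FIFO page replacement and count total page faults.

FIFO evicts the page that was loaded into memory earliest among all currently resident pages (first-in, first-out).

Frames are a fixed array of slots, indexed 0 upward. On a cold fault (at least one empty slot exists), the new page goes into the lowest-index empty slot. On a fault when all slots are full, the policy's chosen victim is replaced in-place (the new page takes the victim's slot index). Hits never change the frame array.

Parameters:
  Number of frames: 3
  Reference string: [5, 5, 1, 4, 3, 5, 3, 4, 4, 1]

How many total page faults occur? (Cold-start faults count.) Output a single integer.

Answer: 6

Derivation:
Step 0: ref 5 → FAULT, frames=[5,-,-]
Step 1: ref 5 → HIT, frames=[5,-,-]
Step 2: ref 1 → FAULT, frames=[5,1,-]
Step 3: ref 4 → FAULT, frames=[5,1,4]
Step 4: ref 3 → FAULT (evict 5), frames=[3,1,4]
Step 5: ref 5 → FAULT (evict 1), frames=[3,5,4]
Step 6: ref 3 → HIT, frames=[3,5,4]
Step 7: ref 4 → HIT, frames=[3,5,4]
Step 8: ref 4 → HIT, frames=[3,5,4]
Step 9: ref 1 → FAULT (evict 4), frames=[3,5,1]
Total faults: 6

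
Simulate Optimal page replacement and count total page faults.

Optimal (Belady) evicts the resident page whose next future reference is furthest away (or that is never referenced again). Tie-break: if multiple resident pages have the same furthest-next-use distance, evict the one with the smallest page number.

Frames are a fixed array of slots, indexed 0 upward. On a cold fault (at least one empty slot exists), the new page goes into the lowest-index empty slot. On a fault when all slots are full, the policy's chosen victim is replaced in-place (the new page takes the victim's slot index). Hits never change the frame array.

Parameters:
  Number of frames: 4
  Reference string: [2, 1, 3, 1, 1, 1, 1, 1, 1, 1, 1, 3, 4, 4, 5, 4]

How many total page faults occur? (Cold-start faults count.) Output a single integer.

Step 0: ref 2 → FAULT, frames=[2,-,-,-]
Step 1: ref 1 → FAULT, frames=[2,1,-,-]
Step 2: ref 3 → FAULT, frames=[2,1,3,-]
Step 3: ref 1 → HIT, frames=[2,1,3,-]
Step 4: ref 1 → HIT, frames=[2,1,3,-]
Step 5: ref 1 → HIT, frames=[2,1,3,-]
Step 6: ref 1 → HIT, frames=[2,1,3,-]
Step 7: ref 1 → HIT, frames=[2,1,3,-]
Step 8: ref 1 → HIT, frames=[2,1,3,-]
Step 9: ref 1 → HIT, frames=[2,1,3,-]
Step 10: ref 1 → HIT, frames=[2,1,3,-]
Step 11: ref 3 → HIT, frames=[2,1,3,-]
Step 12: ref 4 → FAULT, frames=[2,1,3,4]
Step 13: ref 4 → HIT, frames=[2,1,3,4]
Step 14: ref 5 → FAULT (evict 1), frames=[2,5,3,4]
Step 15: ref 4 → HIT, frames=[2,5,3,4]
Total faults: 5

Answer: 5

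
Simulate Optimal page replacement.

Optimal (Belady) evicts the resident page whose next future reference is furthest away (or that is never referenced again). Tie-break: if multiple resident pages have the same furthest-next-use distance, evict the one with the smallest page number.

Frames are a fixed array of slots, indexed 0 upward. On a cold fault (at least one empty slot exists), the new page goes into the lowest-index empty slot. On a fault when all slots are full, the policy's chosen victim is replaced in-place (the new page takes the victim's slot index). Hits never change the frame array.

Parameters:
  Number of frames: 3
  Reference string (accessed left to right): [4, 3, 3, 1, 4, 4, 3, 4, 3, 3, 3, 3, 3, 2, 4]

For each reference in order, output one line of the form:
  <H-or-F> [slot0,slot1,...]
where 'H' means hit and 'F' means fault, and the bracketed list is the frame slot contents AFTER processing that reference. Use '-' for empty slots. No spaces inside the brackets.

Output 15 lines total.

F [4,-,-]
F [4,3,-]
H [4,3,-]
F [4,3,1]
H [4,3,1]
H [4,3,1]
H [4,3,1]
H [4,3,1]
H [4,3,1]
H [4,3,1]
H [4,3,1]
H [4,3,1]
H [4,3,1]
F [4,3,2]
H [4,3,2]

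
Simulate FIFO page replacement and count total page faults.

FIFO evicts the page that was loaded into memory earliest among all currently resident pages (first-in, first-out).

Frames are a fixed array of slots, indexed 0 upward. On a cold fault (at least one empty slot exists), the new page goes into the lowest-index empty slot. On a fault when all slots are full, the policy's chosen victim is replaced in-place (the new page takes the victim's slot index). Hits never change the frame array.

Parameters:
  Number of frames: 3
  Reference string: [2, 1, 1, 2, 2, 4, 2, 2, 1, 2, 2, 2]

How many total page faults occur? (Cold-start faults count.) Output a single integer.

Step 0: ref 2 → FAULT, frames=[2,-,-]
Step 1: ref 1 → FAULT, frames=[2,1,-]
Step 2: ref 1 → HIT, frames=[2,1,-]
Step 3: ref 2 → HIT, frames=[2,1,-]
Step 4: ref 2 → HIT, frames=[2,1,-]
Step 5: ref 4 → FAULT, frames=[2,1,4]
Step 6: ref 2 → HIT, frames=[2,1,4]
Step 7: ref 2 → HIT, frames=[2,1,4]
Step 8: ref 1 → HIT, frames=[2,1,4]
Step 9: ref 2 → HIT, frames=[2,1,4]
Step 10: ref 2 → HIT, frames=[2,1,4]
Step 11: ref 2 → HIT, frames=[2,1,4]
Total faults: 3

Answer: 3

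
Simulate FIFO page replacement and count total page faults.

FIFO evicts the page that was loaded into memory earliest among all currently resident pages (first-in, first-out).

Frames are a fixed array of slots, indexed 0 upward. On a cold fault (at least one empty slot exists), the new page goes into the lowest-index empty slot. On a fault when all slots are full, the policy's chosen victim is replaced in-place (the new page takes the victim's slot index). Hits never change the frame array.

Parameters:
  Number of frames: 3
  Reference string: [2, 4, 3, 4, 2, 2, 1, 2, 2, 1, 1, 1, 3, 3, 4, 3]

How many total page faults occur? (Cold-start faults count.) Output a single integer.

Answer: 7

Derivation:
Step 0: ref 2 → FAULT, frames=[2,-,-]
Step 1: ref 4 → FAULT, frames=[2,4,-]
Step 2: ref 3 → FAULT, frames=[2,4,3]
Step 3: ref 4 → HIT, frames=[2,4,3]
Step 4: ref 2 → HIT, frames=[2,4,3]
Step 5: ref 2 → HIT, frames=[2,4,3]
Step 6: ref 1 → FAULT (evict 2), frames=[1,4,3]
Step 7: ref 2 → FAULT (evict 4), frames=[1,2,3]
Step 8: ref 2 → HIT, frames=[1,2,3]
Step 9: ref 1 → HIT, frames=[1,2,3]
Step 10: ref 1 → HIT, frames=[1,2,3]
Step 11: ref 1 → HIT, frames=[1,2,3]
Step 12: ref 3 → HIT, frames=[1,2,3]
Step 13: ref 3 → HIT, frames=[1,2,3]
Step 14: ref 4 → FAULT (evict 3), frames=[1,2,4]
Step 15: ref 3 → FAULT (evict 1), frames=[3,2,4]
Total faults: 7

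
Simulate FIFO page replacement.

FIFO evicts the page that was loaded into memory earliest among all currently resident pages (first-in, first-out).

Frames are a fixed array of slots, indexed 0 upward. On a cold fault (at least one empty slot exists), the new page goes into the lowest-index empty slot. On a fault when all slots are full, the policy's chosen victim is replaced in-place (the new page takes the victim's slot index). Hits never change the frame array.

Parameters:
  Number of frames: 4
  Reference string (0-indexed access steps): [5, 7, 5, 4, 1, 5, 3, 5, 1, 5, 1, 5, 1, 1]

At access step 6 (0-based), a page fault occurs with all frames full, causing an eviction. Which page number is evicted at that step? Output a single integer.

Answer: 5

Derivation:
Step 0: ref 5 -> FAULT, frames=[5,-,-,-]
Step 1: ref 7 -> FAULT, frames=[5,7,-,-]
Step 2: ref 5 -> HIT, frames=[5,7,-,-]
Step 3: ref 4 -> FAULT, frames=[5,7,4,-]
Step 4: ref 1 -> FAULT, frames=[5,7,4,1]
Step 5: ref 5 -> HIT, frames=[5,7,4,1]
Step 6: ref 3 -> FAULT, evict 5, frames=[3,7,4,1]
At step 6: evicted page 5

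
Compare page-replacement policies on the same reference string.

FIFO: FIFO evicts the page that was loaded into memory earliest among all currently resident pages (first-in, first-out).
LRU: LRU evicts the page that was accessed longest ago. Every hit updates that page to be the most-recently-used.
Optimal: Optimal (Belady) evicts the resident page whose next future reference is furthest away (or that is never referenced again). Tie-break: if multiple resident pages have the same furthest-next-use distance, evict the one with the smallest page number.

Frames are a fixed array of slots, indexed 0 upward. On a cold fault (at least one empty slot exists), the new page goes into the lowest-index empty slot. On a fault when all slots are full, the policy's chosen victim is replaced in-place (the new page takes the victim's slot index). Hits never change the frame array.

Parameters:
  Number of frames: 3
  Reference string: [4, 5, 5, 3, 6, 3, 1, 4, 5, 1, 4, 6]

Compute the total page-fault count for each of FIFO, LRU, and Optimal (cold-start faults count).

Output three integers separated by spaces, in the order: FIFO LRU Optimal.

--- FIFO ---
  step 0: ref 4 -> FAULT, frames=[4,-,-] (faults so far: 1)
  step 1: ref 5 -> FAULT, frames=[4,5,-] (faults so far: 2)
  step 2: ref 5 -> HIT, frames=[4,5,-] (faults so far: 2)
  step 3: ref 3 -> FAULT, frames=[4,5,3] (faults so far: 3)
  step 4: ref 6 -> FAULT, evict 4, frames=[6,5,3] (faults so far: 4)
  step 5: ref 3 -> HIT, frames=[6,5,3] (faults so far: 4)
  step 6: ref 1 -> FAULT, evict 5, frames=[6,1,3] (faults so far: 5)
  step 7: ref 4 -> FAULT, evict 3, frames=[6,1,4] (faults so far: 6)
  step 8: ref 5 -> FAULT, evict 6, frames=[5,1,4] (faults so far: 7)
  step 9: ref 1 -> HIT, frames=[5,1,4] (faults so far: 7)
  step 10: ref 4 -> HIT, frames=[5,1,4] (faults so far: 7)
  step 11: ref 6 -> FAULT, evict 1, frames=[5,6,4] (faults so far: 8)
  FIFO total faults: 8
--- LRU ---
  step 0: ref 4 -> FAULT, frames=[4,-,-] (faults so far: 1)
  step 1: ref 5 -> FAULT, frames=[4,5,-] (faults so far: 2)
  step 2: ref 5 -> HIT, frames=[4,5,-] (faults so far: 2)
  step 3: ref 3 -> FAULT, frames=[4,5,3] (faults so far: 3)
  step 4: ref 6 -> FAULT, evict 4, frames=[6,5,3] (faults so far: 4)
  step 5: ref 3 -> HIT, frames=[6,5,3] (faults so far: 4)
  step 6: ref 1 -> FAULT, evict 5, frames=[6,1,3] (faults so far: 5)
  step 7: ref 4 -> FAULT, evict 6, frames=[4,1,3] (faults so far: 6)
  step 8: ref 5 -> FAULT, evict 3, frames=[4,1,5] (faults so far: 7)
  step 9: ref 1 -> HIT, frames=[4,1,5] (faults so far: 7)
  step 10: ref 4 -> HIT, frames=[4,1,5] (faults so far: 7)
  step 11: ref 6 -> FAULT, evict 5, frames=[4,1,6] (faults so far: 8)
  LRU total faults: 8
--- Optimal ---
  step 0: ref 4 -> FAULT, frames=[4,-,-] (faults so far: 1)
  step 1: ref 5 -> FAULT, frames=[4,5,-] (faults so far: 2)
  step 2: ref 5 -> HIT, frames=[4,5,-] (faults so far: 2)
  step 3: ref 3 -> FAULT, frames=[4,5,3] (faults so far: 3)
  step 4: ref 6 -> FAULT, evict 5, frames=[4,6,3] (faults so far: 4)
  step 5: ref 3 -> HIT, frames=[4,6,3] (faults so far: 4)
  step 6: ref 1 -> FAULT, evict 3, frames=[4,6,1] (faults so far: 5)
  step 7: ref 4 -> HIT, frames=[4,6,1] (faults so far: 5)
  step 8: ref 5 -> FAULT, evict 6, frames=[4,5,1] (faults so far: 6)
  step 9: ref 1 -> HIT, frames=[4,5,1] (faults so far: 6)
  step 10: ref 4 -> HIT, frames=[4,5,1] (faults so far: 6)
  step 11: ref 6 -> FAULT, evict 1, frames=[4,5,6] (faults so far: 7)
  Optimal total faults: 7

Answer: 8 8 7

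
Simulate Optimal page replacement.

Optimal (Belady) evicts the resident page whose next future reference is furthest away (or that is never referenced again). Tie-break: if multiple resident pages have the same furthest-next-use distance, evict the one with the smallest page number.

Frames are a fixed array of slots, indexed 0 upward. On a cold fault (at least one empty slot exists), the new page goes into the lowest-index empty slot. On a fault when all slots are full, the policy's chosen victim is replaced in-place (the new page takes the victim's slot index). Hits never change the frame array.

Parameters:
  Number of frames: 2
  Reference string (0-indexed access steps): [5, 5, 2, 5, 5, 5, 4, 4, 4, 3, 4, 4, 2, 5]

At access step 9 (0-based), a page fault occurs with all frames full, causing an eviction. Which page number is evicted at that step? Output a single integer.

Step 0: ref 5 -> FAULT, frames=[5,-]
Step 1: ref 5 -> HIT, frames=[5,-]
Step 2: ref 2 -> FAULT, frames=[5,2]
Step 3: ref 5 -> HIT, frames=[5,2]
Step 4: ref 5 -> HIT, frames=[5,2]
Step 5: ref 5 -> HIT, frames=[5,2]
Step 6: ref 4 -> FAULT, evict 5, frames=[4,2]
Step 7: ref 4 -> HIT, frames=[4,2]
Step 8: ref 4 -> HIT, frames=[4,2]
Step 9: ref 3 -> FAULT, evict 2, frames=[4,3]
At step 9: evicted page 2

Answer: 2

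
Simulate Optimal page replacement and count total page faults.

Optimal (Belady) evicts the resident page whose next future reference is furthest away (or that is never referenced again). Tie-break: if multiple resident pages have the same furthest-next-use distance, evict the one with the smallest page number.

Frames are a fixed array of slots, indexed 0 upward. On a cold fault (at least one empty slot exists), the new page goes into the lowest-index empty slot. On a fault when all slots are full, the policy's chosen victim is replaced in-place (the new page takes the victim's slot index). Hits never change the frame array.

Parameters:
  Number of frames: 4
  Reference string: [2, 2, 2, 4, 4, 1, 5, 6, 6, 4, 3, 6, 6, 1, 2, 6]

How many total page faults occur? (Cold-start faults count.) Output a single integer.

Step 0: ref 2 → FAULT, frames=[2,-,-,-]
Step 1: ref 2 → HIT, frames=[2,-,-,-]
Step 2: ref 2 → HIT, frames=[2,-,-,-]
Step 3: ref 4 → FAULT, frames=[2,4,-,-]
Step 4: ref 4 → HIT, frames=[2,4,-,-]
Step 5: ref 1 → FAULT, frames=[2,4,1,-]
Step 6: ref 5 → FAULT, frames=[2,4,1,5]
Step 7: ref 6 → FAULT (evict 5), frames=[2,4,1,6]
Step 8: ref 6 → HIT, frames=[2,4,1,6]
Step 9: ref 4 → HIT, frames=[2,4,1,6]
Step 10: ref 3 → FAULT (evict 4), frames=[2,3,1,6]
Step 11: ref 6 → HIT, frames=[2,3,1,6]
Step 12: ref 6 → HIT, frames=[2,3,1,6]
Step 13: ref 1 → HIT, frames=[2,3,1,6]
Step 14: ref 2 → HIT, frames=[2,3,1,6]
Step 15: ref 6 → HIT, frames=[2,3,1,6]
Total faults: 6

Answer: 6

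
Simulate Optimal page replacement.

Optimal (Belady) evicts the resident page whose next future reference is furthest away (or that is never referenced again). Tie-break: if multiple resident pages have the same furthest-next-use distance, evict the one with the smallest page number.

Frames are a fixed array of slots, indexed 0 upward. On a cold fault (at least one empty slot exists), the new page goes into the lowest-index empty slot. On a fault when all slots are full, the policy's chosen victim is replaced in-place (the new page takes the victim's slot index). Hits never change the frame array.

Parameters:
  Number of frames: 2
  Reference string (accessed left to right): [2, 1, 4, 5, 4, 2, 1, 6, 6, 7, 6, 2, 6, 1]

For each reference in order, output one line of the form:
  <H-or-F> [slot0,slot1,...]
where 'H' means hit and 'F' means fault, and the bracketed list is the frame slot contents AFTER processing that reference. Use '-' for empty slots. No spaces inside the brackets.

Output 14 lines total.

F [2,-]
F [2,1]
F [2,4]
F [5,4]
H [5,4]
F [5,2]
F [1,2]
F [6,2]
H [6,2]
F [6,7]
H [6,7]
F [6,2]
H [6,2]
F [6,1]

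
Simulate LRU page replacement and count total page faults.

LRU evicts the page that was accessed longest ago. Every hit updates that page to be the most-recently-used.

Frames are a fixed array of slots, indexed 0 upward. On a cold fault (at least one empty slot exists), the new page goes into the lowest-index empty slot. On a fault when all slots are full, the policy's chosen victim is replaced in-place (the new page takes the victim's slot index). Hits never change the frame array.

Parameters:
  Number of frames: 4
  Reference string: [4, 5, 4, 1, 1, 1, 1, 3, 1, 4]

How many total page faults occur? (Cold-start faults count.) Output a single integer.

Answer: 4

Derivation:
Step 0: ref 4 → FAULT, frames=[4,-,-,-]
Step 1: ref 5 → FAULT, frames=[4,5,-,-]
Step 2: ref 4 → HIT, frames=[4,5,-,-]
Step 3: ref 1 → FAULT, frames=[4,5,1,-]
Step 4: ref 1 → HIT, frames=[4,5,1,-]
Step 5: ref 1 → HIT, frames=[4,5,1,-]
Step 6: ref 1 → HIT, frames=[4,5,1,-]
Step 7: ref 3 → FAULT, frames=[4,5,1,3]
Step 8: ref 1 → HIT, frames=[4,5,1,3]
Step 9: ref 4 → HIT, frames=[4,5,1,3]
Total faults: 4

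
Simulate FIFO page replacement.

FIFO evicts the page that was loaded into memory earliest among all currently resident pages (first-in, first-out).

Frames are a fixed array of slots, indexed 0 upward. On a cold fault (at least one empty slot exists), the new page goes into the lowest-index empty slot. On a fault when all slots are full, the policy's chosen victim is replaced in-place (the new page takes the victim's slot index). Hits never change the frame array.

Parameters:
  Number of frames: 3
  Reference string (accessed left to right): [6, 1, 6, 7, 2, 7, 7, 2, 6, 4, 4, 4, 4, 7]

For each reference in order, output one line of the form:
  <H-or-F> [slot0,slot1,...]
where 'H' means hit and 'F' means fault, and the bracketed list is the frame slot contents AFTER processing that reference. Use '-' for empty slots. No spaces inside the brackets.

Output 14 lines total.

F [6,-,-]
F [6,1,-]
H [6,1,-]
F [6,1,7]
F [2,1,7]
H [2,1,7]
H [2,1,7]
H [2,1,7]
F [2,6,7]
F [2,6,4]
H [2,6,4]
H [2,6,4]
H [2,6,4]
F [7,6,4]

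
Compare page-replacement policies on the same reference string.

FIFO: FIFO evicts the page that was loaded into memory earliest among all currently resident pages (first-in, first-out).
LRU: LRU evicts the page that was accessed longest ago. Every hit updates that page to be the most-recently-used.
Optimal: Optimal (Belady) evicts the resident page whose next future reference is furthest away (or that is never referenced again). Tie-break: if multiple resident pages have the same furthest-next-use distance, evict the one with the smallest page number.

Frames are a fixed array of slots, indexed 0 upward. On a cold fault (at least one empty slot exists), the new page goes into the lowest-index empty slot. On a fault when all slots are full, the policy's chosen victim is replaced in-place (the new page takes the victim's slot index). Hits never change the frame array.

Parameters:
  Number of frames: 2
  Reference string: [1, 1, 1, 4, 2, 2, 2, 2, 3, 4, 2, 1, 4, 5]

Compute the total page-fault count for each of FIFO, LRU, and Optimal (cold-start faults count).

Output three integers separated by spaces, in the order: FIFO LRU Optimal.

Answer: 9 9 7

Derivation:
--- FIFO ---
  step 0: ref 1 -> FAULT, frames=[1,-] (faults so far: 1)
  step 1: ref 1 -> HIT, frames=[1,-] (faults so far: 1)
  step 2: ref 1 -> HIT, frames=[1,-] (faults so far: 1)
  step 3: ref 4 -> FAULT, frames=[1,4] (faults so far: 2)
  step 4: ref 2 -> FAULT, evict 1, frames=[2,4] (faults so far: 3)
  step 5: ref 2 -> HIT, frames=[2,4] (faults so far: 3)
  step 6: ref 2 -> HIT, frames=[2,4] (faults so far: 3)
  step 7: ref 2 -> HIT, frames=[2,4] (faults so far: 3)
  step 8: ref 3 -> FAULT, evict 4, frames=[2,3] (faults so far: 4)
  step 9: ref 4 -> FAULT, evict 2, frames=[4,3] (faults so far: 5)
  step 10: ref 2 -> FAULT, evict 3, frames=[4,2] (faults so far: 6)
  step 11: ref 1 -> FAULT, evict 4, frames=[1,2] (faults so far: 7)
  step 12: ref 4 -> FAULT, evict 2, frames=[1,4] (faults so far: 8)
  step 13: ref 5 -> FAULT, evict 1, frames=[5,4] (faults so far: 9)
  FIFO total faults: 9
--- LRU ---
  step 0: ref 1 -> FAULT, frames=[1,-] (faults so far: 1)
  step 1: ref 1 -> HIT, frames=[1,-] (faults so far: 1)
  step 2: ref 1 -> HIT, frames=[1,-] (faults so far: 1)
  step 3: ref 4 -> FAULT, frames=[1,4] (faults so far: 2)
  step 4: ref 2 -> FAULT, evict 1, frames=[2,4] (faults so far: 3)
  step 5: ref 2 -> HIT, frames=[2,4] (faults so far: 3)
  step 6: ref 2 -> HIT, frames=[2,4] (faults so far: 3)
  step 7: ref 2 -> HIT, frames=[2,4] (faults so far: 3)
  step 8: ref 3 -> FAULT, evict 4, frames=[2,3] (faults so far: 4)
  step 9: ref 4 -> FAULT, evict 2, frames=[4,3] (faults so far: 5)
  step 10: ref 2 -> FAULT, evict 3, frames=[4,2] (faults so far: 6)
  step 11: ref 1 -> FAULT, evict 4, frames=[1,2] (faults so far: 7)
  step 12: ref 4 -> FAULT, evict 2, frames=[1,4] (faults so far: 8)
  step 13: ref 5 -> FAULT, evict 1, frames=[5,4] (faults so far: 9)
  LRU total faults: 9
--- Optimal ---
  step 0: ref 1 -> FAULT, frames=[1,-] (faults so far: 1)
  step 1: ref 1 -> HIT, frames=[1,-] (faults so far: 1)
  step 2: ref 1 -> HIT, frames=[1,-] (faults so far: 1)
  step 3: ref 4 -> FAULT, frames=[1,4] (faults so far: 2)
  step 4: ref 2 -> FAULT, evict 1, frames=[2,4] (faults so far: 3)
  step 5: ref 2 -> HIT, frames=[2,4] (faults so far: 3)
  step 6: ref 2 -> HIT, frames=[2,4] (faults so far: 3)
  step 7: ref 2 -> HIT, frames=[2,4] (faults so far: 3)
  step 8: ref 3 -> FAULT, evict 2, frames=[3,4] (faults so far: 4)
  step 9: ref 4 -> HIT, frames=[3,4] (faults so far: 4)
  step 10: ref 2 -> FAULT, evict 3, frames=[2,4] (faults so far: 5)
  step 11: ref 1 -> FAULT, evict 2, frames=[1,4] (faults so far: 6)
  step 12: ref 4 -> HIT, frames=[1,4] (faults so far: 6)
  step 13: ref 5 -> FAULT, evict 1, frames=[5,4] (faults so far: 7)
  Optimal total faults: 7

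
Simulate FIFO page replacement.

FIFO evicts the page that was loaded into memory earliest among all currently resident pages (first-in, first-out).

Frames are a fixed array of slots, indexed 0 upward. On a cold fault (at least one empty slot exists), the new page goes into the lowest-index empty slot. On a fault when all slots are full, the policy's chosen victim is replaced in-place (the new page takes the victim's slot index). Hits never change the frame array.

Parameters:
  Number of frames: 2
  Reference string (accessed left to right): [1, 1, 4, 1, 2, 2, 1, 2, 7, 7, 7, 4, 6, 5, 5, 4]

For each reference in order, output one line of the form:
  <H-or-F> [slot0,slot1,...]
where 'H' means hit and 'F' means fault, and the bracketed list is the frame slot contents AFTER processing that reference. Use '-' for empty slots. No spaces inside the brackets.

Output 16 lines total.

F [1,-]
H [1,-]
F [1,4]
H [1,4]
F [2,4]
H [2,4]
F [2,1]
H [2,1]
F [7,1]
H [7,1]
H [7,1]
F [7,4]
F [6,4]
F [6,5]
H [6,5]
F [4,5]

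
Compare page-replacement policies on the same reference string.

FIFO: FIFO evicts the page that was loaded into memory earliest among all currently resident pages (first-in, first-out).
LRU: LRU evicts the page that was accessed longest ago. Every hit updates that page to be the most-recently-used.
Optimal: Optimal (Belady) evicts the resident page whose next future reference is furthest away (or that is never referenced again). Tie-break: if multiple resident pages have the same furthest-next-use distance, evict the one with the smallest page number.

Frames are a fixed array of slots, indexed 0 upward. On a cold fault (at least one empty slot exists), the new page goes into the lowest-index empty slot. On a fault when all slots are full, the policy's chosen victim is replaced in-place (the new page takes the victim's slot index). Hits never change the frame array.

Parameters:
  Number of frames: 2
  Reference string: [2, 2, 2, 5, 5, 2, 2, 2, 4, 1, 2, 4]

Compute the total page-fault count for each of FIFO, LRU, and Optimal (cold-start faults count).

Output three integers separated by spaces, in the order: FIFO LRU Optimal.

--- FIFO ---
  step 0: ref 2 -> FAULT, frames=[2,-] (faults so far: 1)
  step 1: ref 2 -> HIT, frames=[2,-] (faults so far: 1)
  step 2: ref 2 -> HIT, frames=[2,-] (faults so far: 1)
  step 3: ref 5 -> FAULT, frames=[2,5] (faults so far: 2)
  step 4: ref 5 -> HIT, frames=[2,5] (faults so far: 2)
  step 5: ref 2 -> HIT, frames=[2,5] (faults so far: 2)
  step 6: ref 2 -> HIT, frames=[2,5] (faults so far: 2)
  step 7: ref 2 -> HIT, frames=[2,5] (faults so far: 2)
  step 8: ref 4 -> FAULT, evict 2, frames=[4,5] (faults so far: 3)
  step 9: ref 1 -> FAULT, evict 5, frames=[4,1] (faults so far: 4)
  step 10: ref 2 -> FAULT, evict 4, frames=[2,1] (faults so far: 5)
  step 11: ref 4 -> FAULT, evict 1, frames=[2,4] (faults so far: 6)
  FIFO total faults: 6
--- LRU ---
  step 0: ref 2 -> FAULT, frames=[2,-] (faults so far: 1)
  step 1: ref 2 -> HIT, frames=[2,-] (faults so far: 1)
  step 2: ref 2 -> HIT, frames=[2,-] (faults so far: 1)
  step 3: ref 5 -> FAULT, frames=[2,5] (faults so far: 2)
  step 4: ref 5 -> HIT, frames=[2,5] (faults so far: 2)
  step 5: ref 2 -> HIT, frames=[2,5] (faults so far: 2)
  step 6: ref 2 -> HIT, frames=[2,5] (faults so far: 2)
  step 7: ref 2 -> HIT, frames=[2,5] (faults so far: 2)
  step 8: ref 4 -> FAULT, evict 5, frames=[2,4] (faults so far: 3)
  step 9: ref 1 -> FAULT, evict 2, frames=[1,4] (faults so far: 4)
  step 10: ref 2 -> FAULT, evict 4, frames=[1,2] (faults so far: 5)
  step 11: ref 4 -> FAULT, evict 1, frames=[4,2] (faults so far: 6)
  LRU total faults: 6
--- Optimal ---
  step 0: ref 2 -> FAULT, frames=[2,-] (faults so far: 1)
  step 1: ref 2 -> HIT, frames=[2,-] (faults so far: 1)
  step 2: ref 2 -> HIT, frames=[2,-] (faults so far: 1)
  step 3: ref 5 -> FAULT, frames=[2,5] (faults so far: 2)
  step 4: ref 5 -> HIT, frames=[2,5] (faults so far: 2)
  step 5: ref 2 -> HIT, frames=[2,5] (faults so far: 2)
  step 6: ref 2 -> HIT, frames=[2,5] (faults so far: 2)
  step 7: ref 2 -> HIT, frames=[2,5] (faults so far: 2)
  step 8: ref 4 -> FAULT, evict 5, frames=[2,4] (faults so far: 3)
  step 9: ref 1 -> FAULT, evict 4, frames=[2,1] (faults so far: 4)
  step 10: ref 2 -> HIT, frames=[2,1] (faults so far: 4)
  step 11: ref 4 -> FAULT, evict 1, frames=[2,4] (faults so far: 5)
  Optimal total faults: 5

Answer: 6 6 5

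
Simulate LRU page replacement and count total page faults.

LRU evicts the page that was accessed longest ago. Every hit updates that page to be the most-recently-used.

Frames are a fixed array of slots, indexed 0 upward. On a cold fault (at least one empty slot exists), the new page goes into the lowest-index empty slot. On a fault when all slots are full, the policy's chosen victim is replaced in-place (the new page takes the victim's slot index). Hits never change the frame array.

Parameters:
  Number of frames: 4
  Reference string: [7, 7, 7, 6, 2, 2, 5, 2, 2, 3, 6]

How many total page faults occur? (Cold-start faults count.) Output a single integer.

Step 0: ref 7 → FAULT, frames=[7,-,-,-]
Step 1: ref 7 → HIT, frames=[7,-,-,-]
Step 2: ref 7 → HIT, frames=[7,-,-,-]
Step 3: ref 6 → FAULT, frames=[7,6,-,-]
Step 4: ref 2 → FAULT, frames=[7,6,2,-]
Step 5: ref 2 → HIT, frames=[7,6,2,-]
Step 6: ref 5 → FAULT, frames=[7,6,2,5]
Step 7: ref 2 → HIT, frames=[7,6,2,5]
Step 8: ref 2 → HIT, frames=[7,6,2,5]
Step 9: ref 3 → FAULT (evict 7), frames=[3,6,2,5]
Step 10: ref 6 → HIT, frames=[3,6,2,5]
Total faults: 5

Answer: 5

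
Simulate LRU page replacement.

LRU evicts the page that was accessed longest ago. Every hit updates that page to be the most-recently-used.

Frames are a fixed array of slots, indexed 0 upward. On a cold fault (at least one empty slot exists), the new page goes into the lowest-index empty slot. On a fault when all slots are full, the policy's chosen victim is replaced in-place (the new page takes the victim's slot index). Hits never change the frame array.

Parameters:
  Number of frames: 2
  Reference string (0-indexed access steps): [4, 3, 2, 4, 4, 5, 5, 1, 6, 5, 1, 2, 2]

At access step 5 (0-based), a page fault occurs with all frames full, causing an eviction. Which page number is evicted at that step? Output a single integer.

Answer: 2

Derivation:
Step 0: ref 4 -> FAULT, frames=[4,-]
Step 1: ref 3 -> FAULT, frames=[4,3]
Step 2: ref 2 -> FAULT, evict 4, frames=[2,3]
Step 3: ref 4 -> FAULT, evict 3, frames=[2,4]
Step 4: ref 4 -> HIT, frames=[2,4]
Step 5: ref 5 -> FAULT, evict 2, frames=[5,4]
At step 5: evicted page 2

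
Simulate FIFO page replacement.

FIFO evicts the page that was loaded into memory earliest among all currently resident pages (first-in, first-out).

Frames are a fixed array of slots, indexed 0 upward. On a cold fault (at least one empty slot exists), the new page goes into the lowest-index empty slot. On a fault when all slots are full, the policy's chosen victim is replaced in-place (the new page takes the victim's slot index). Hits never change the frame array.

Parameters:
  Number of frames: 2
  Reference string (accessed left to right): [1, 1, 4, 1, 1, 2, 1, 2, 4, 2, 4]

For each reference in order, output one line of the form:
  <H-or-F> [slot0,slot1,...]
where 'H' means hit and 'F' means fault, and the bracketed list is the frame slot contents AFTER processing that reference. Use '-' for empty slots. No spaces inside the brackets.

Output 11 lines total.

F [1,-]
H [1,-]
F [1,4]
H [1,4]
H [1,4]
F [2,4]
F [2,1]
H [2,1]
F [4,1]
F [4,2]
H [4,2]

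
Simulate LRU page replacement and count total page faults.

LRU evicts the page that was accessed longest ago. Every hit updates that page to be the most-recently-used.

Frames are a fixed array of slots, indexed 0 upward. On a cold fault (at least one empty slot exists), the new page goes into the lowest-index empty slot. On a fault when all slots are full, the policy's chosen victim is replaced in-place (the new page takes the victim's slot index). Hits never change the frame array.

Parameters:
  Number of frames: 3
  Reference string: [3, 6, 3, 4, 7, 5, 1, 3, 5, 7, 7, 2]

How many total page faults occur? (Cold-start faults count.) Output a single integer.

Answer: 9

Derivation:
Step 0: ref 3 → FAULT, frames=[3,-,-]
Step 1: ref 6 → FAULT, frames=[3,6,-]
Step 2: ref 3 → HIT, frames=[3,6,-]
Step 3: ref 4 → FAULT, frames=[3,6,4]
Step 4: ref 7 → FAULT (evict 6), frames=[3,7,4]
Step 5: ref 5 → FAULT (evict 3), frames=[5,7,4]
Step 6: ref 1 → FAULT (evict 4), frames=[5,7,1]
Step 7: ref 3 → FAULT (evict 7), frames=[5,3,1]
Step 8: ref 5 → HIT, frames=[5,3,1]
Step 9: ref 7 → FAULT (evict 1), frames=[5,3,7]
Step 10: ref 7 → HIT, frames=[5,3,7]
Step 11: ref 2 → FAULT (evict 3), frames=[5,2,7]
Total faults: 9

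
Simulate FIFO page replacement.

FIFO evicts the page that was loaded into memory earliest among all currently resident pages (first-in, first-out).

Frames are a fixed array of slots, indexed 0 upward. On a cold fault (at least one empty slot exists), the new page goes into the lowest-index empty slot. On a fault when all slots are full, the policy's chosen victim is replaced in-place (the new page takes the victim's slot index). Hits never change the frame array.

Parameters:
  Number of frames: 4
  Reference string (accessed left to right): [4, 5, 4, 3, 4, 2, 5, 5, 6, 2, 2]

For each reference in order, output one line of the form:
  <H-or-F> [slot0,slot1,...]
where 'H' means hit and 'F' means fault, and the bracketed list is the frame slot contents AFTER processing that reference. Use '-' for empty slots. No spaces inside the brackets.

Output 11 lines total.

F [4,-,-,-]
F [4,5,-,-]
H [4,5,-,-]
F [4,5,3,-]
H [4,5,3,-]
F [4,5,3,2]
H [4,5,3,2]
H [4,5,3,2]
F [6,5,3,2]
H [6,5,3,2]
H [6,5,3,2]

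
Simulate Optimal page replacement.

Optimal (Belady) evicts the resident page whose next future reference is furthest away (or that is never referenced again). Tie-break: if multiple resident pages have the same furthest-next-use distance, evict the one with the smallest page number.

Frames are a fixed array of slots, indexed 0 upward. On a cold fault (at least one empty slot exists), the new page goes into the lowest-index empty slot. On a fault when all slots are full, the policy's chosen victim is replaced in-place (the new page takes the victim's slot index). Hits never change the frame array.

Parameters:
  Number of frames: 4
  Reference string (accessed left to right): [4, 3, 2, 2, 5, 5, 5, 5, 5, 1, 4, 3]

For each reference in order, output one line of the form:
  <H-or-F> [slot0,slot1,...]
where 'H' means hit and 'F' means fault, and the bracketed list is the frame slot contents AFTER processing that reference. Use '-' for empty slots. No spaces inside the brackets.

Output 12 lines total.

F [4,-,-,-]
F [4,3,-,-]
F [4,3,2,-]
H [4,3,2,-]
F [4,3,2,5]
H [4,3,2,5]
H [4,3,2,5]
H [4,3,2,5]
H [4,3,2,5]
F [4,3,1,5]
H [4,3,1,5]
H [4,3,1,5]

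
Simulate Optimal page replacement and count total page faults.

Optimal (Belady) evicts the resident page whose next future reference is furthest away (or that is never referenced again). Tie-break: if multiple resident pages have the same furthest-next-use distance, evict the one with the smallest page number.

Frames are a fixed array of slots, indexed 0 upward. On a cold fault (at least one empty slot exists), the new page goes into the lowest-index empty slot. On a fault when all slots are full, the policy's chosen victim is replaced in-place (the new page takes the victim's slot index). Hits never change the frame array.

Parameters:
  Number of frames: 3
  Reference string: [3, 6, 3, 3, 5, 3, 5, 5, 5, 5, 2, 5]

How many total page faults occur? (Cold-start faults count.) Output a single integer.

Step 0: ref 3 → FAULT, frames=[3,-,-]
Step 1: ref 6 → FAULT, frames=[3,6,-]
Step 2: ref 3 → HIT, frames=[3,6,-]
Step 3: ref 3 → HIT, frames=[3,6,-]
Step 4: ref 5 → FAULT, frames=[3,6,5]
Step 5: ref 3 → HIT, frames=[3,6,5]
Step 6: ref 5 → HIT, frames=[3,6,5]
Step 7: ref 5 → HIT, frames=[3,6,5]
Step 8: ref 5 → HIT, frames=[3,6,5]
Step 9: ref 5 → HIT, frames=[3,6,5]
Step 10: ref 2 → FAULT (evict 3), frames=[2,6,5]
Step 11: ref 5 → HIT, frames=[2,6,5]
Total faults: 4

Answer: 4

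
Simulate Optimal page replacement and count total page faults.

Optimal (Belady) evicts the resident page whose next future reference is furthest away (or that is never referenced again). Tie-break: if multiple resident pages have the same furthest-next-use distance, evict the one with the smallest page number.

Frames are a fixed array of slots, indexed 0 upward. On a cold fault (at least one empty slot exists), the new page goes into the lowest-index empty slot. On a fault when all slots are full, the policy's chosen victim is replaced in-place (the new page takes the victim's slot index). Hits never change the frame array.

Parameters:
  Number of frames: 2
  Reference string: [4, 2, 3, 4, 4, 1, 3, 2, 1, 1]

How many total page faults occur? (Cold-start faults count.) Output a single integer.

Step 0: ref 4 → FAULT, frames=[4,-]
Step 1: ref 2 → FAULT, frames=[4,2]
Step 2: ref 3 → FAULT (evict 2), frames=[4,3]
Step 3: ref 4 → HIT, frames=[4,3]
Step 4: ref 4 → HIT, frames=[4,3]
Step 5: ref 1 → FAULT (evict 4), frames=[1,3]
Step 6: ref 3 → HIT, frames=[1,3]
Step 7: ref 2 → FAULT (evict 3), frames=[1,2]
Step 8: ref 1 → HIT, frames=[1,2]
Step 9: ref 1 → HIT, frames=[1,2]
Total faults: 5

Answer: 5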